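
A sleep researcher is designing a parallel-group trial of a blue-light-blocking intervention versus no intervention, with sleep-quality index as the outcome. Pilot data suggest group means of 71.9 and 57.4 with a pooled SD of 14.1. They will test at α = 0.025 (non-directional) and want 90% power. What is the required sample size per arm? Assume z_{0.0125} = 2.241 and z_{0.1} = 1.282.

n = 24 per group

Cohen's d = |M₁ − M₂| / SD_pooled = |71.9 − 57.4| / 14.1 = 14.5 / 14.1 = 1.028.
For two independent groups with equal n: n = 2·((z_{α/2} + z_β) / d)².
z_{α/2} + z_β = 2.241 + 1.282 = 3.523.
n = 2 × (3.523 / 1.028)² = 2 × 3.427² = 2 × 11.74 = 23.5.
Round up to the next whole participant.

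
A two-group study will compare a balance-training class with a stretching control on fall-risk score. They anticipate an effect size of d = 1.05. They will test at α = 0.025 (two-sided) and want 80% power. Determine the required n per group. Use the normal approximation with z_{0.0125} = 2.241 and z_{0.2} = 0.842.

For two independent groups with equal n: n = 2·((z_{α/2} + z_β) / d)².
z_{α/2} + z_β = 2.241 + 0.842 = 3.083.
n = 2 × (3.083 / 1.05)² = 2 × 2.936² = 2 × 8.62 = 17.2.
Round up to the next whole participant.

n = 18 per group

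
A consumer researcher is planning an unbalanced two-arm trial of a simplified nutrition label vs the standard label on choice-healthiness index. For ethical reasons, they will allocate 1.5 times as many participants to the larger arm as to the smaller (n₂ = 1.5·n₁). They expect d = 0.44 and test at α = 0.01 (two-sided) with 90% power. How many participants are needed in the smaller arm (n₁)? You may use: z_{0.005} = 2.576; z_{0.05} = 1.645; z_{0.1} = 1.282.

With allocation ratio k = n₂/n₁ = 1.5, Var(x̄₁−x̄₂) = σ²(1/n₁ + 1/(k·n₁)) = σ²·(k+1)/(k·n₁).
So n₁ = (1 + 1/k)·((z_{α/2} + z_β)/d)² = 1.667 × (3.858/0.44)².
n₁ = 1.667 × 76.88 = 128.1.
Round up: n₁ = 129, giving n₂ = ⌈1.5 × 129⌉ = ⌈193.5⌉ = 194.

n₁ = 129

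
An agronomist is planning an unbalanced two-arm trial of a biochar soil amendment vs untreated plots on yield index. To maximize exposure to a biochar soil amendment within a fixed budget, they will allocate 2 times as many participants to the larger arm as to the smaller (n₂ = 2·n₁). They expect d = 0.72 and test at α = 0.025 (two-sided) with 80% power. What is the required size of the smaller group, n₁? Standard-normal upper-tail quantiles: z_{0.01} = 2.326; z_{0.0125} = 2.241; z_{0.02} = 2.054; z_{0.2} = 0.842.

With allocation ratio k = n₂/n₁ = 2, Var(x̄₁−x̄₂) = σ²(1/n₁ + 1/(k·n₁)) = σ²·(k+1)/(k·n₁).
So n₁ = (1 + 1/k)·((z_{α/2} + z_β)/d)² = 1.500 × (3.083/0.72)².
n₁ = 1.500 × 18.34 = 27.5.
Round up: n₁ = 28, giving n₂ = 2 × 28 = 56.

n₁ = 28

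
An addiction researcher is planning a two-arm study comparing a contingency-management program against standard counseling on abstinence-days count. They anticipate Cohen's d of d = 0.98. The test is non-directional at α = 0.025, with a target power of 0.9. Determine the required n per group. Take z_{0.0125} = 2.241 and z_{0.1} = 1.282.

For two independent groups with equal n: n = 2·((z_{α/2} + z_β) / d)².
z_{α/2} + z_β = 2.241 + 1.282 = 3.523.
n = 2 × (3.523 / 0.98)² = 2 × 3.595² = 2 × 12.92 = 25.8.
Round up to the next whole participant.

n = 26 per group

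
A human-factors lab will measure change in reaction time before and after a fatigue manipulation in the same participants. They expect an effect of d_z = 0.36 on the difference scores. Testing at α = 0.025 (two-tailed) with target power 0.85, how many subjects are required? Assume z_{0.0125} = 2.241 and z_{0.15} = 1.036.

n = 83 pairs

For a paired (one-sample on differences) test: n = ((z_{α/2} + z_β) / d)².
z_{α/2} + z_β = 2.241 + 1.036 = 3.277.
n = (3.277 / 0.36)² = 9.103² = 82.86.
Round up.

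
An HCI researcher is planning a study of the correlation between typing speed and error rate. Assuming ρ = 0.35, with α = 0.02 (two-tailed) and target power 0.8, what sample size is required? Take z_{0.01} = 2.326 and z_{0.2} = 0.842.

Fisher's z: C = ½·ln((1+r)/(1−r)) = ½·ln(2.0769) = 0.3654.
n = ((z_{α/2} + z_β)/C)² + 3.
(2.326 + 0.842) / 0.3654 = 3.168 / 0.3654 = 8.670.
n = 8.670² + 3 = 75.17 + 3 = 78.2.
Round up.

n = 79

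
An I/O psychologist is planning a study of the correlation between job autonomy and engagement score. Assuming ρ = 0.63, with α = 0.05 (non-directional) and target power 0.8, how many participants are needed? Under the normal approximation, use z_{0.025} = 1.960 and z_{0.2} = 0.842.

Fisher's z: C = ½·ln((1+r)/(1−r)) = ½·ln(4.4054) = 0.7414.
n = ((z_{α/2} + z_β)/C)² + 3.
(1.960 + 0.842) / 0.7414 = 2.802 / 0.7414 = 3.779.
n = 3.779² + 3 = 14.28 + 3 = 17.3.
Round up.

n = 18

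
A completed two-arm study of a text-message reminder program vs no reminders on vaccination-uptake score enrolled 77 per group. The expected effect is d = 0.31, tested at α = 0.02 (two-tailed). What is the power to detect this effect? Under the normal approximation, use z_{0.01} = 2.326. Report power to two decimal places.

power ≈ 0.34

For two equal groups, power = Φ(d·√(n/2) − z_{α/2}).
d·√(n/2) = 0.31 × √(77/2) = 0.31 × 6.205 = 1.923.
z_β = 1.923 − 2.326 = -0.403.
Power = Φ(-0.403) = 0.344.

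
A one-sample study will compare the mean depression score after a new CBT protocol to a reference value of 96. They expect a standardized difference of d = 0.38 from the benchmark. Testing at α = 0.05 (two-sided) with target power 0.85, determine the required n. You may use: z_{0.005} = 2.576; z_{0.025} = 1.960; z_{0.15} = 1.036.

For a one-sample test: n = ((z_{α/2} + z_β) / d)².
z_{α/2} + z_β = 1.960 + 1.036 = 2.996.
n = (2.996 / 0.38)² = 7.884² = 62.16.
Round up.

n = 63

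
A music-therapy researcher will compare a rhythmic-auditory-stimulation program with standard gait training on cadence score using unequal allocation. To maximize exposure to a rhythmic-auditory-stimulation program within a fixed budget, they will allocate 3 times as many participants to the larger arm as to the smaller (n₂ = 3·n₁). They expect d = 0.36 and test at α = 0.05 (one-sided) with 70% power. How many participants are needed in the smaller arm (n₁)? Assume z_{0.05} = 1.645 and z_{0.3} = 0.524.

With allocation ratio k = n₂/n₁ = 3, Var(x̄₁−x̄₂) = σ²(1/n₁ + 1/(k·n₁)) = σ²·(k+1)/(k·n₁).
So n₁ = (1 + 1/k)·((z_{α} + z_β)/d)² = 1.333 × (2.169/0.36)².
n₁ = 1.333 × 36.30 = 48.4.
Round up: n₁ = 49, giving n₂ = 3 × 49 = 147.

n₁ = 49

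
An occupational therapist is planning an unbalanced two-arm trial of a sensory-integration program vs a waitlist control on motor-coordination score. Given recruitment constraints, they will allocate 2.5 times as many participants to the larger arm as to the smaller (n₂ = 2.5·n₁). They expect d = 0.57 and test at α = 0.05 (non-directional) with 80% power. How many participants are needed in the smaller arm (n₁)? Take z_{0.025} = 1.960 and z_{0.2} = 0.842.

With allocation ratio k = n₂/n₁ = 2.5, Var(x̄₁−x̄₂) = σ²(1/n₁ + 1/(k·n₁)) = σ²·(k+1)/(k·n₁).
So n₁ = (1 + 1/k)·((z_{α/2} + z_β)/d)² = 1.400 × (2.802/0.57)².
n₁ = 1.400 × 24.16 = 33.8.
Round up: n₁ = 34, giving n₂ = 2.5 × 34 = 85.

n₁ = 34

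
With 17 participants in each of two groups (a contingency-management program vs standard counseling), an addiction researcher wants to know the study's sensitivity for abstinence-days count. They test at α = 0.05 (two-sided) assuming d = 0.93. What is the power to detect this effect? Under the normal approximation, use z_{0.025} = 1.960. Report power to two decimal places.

power ≈ 0.77

For two equal groups, power = Φ(d·√(n/2) − z_{α/2}).
d·√(n/2) = 0.93 × √(17/2) = 0.93 × 2.915 = 2.711.
z_β = 2.711 − 1.960 = 0.751.
Power = Φ(0.751) = 0.774.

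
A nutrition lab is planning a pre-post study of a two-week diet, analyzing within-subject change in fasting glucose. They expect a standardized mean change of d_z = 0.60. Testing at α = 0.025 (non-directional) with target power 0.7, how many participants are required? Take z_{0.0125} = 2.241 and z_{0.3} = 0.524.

n = 22 pairs

For a paired (one-sample on differences) test: n = ((z_{α/2} + z_β) / d)².
z_{α/2} + z_β = 2.241 + 0.524 = 2.765.
n = (2.765 / 0.60)² = 4.608² = 21.24.
Round up.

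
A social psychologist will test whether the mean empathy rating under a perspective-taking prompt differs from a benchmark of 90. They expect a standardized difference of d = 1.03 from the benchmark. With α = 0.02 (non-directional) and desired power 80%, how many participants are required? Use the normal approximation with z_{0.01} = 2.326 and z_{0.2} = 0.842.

n = 10

For a one-sample test: n = ((z_{α/2} + z_β) / d)².
z_{α/2} + z_β = 2.326 + 0.842 = 3.168.
n = (3.168 / 1.03)² = 3.076² = 9.46.
Round up.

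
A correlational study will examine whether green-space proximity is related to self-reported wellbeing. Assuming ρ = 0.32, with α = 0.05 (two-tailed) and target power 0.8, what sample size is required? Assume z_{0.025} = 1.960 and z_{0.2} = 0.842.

n = 75

Fisher's z: C = ½·ln((1+r)/(1−r)) = ½·ln(1.9412) = 0.3316.
n = ((z_{α/2} + z_β)/C)² + 3.
(1.960 + 0.842) / 0.3316 = 2.802 / 0.3316 = 8.450.
n = 8.450² + 3 = 71.40 + 3 = 74.4.
Round up.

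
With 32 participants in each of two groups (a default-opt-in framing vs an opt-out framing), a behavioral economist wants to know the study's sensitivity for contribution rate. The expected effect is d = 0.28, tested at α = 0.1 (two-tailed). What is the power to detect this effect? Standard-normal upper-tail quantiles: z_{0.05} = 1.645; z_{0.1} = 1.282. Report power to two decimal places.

power ≈ 0.30

For two equal groups, power = Φ(d·√(n/2) − z_{α/2}).
d·√(n/2) = 0.28 × √(32/2) = 0.28 × 4.000 = 1.120.
z_β = 1.120 − 1.645 = -0.525.
Power = Φ(-0.525) = 0.300.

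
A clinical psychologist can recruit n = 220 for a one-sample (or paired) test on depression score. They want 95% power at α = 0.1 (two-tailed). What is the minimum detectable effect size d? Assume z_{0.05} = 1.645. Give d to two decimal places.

d_min ≈ 0.22

For a single sample (or paired design) of n = 220: d_min = (z_{α/2} + z_β)/√n.
z-sum = 1.645 + 1.645 = 3.290.
d_min = 3.290 / √220 = 3.290 / 14.832 = 0.222.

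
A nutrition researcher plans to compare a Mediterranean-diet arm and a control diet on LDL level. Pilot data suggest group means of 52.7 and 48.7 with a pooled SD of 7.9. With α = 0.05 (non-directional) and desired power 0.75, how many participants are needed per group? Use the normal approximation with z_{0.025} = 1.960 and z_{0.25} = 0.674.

Cohen's d = |M₁ − M₂| / SD_pooled = |52.7 − 48.7| / 7.9 = 4.0 / 7.9 = 0.506.
For two independent groups with equal n: n = 2·((z_{α/2} + z_β) / d)².
z_{α/2} + z_β = 1.960 + 0.674 = 2.634.
n = 2 × (2.634 / 0.506)² = 2 × 5.206² = 2 × 27.10 = 54.2.
Round up to the next whole participant.

n = 55 per group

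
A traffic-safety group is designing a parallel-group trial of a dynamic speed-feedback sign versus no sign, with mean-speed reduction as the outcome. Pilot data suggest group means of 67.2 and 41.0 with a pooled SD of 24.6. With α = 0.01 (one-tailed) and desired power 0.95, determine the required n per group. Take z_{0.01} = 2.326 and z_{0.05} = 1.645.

n = 28 per group

Cohen's d = |M₁ − M₂| / SD_pooled = |67.2 − 41.0| / 24.6 = 26.2 / 24.6 = 1.065.
For two independent groups with equal n: n = 2·((z_{α} + z_β) / d)².
z_{α} + z_β = 2.326 + 1.645 = 3.971.
n = 2 × (3.971 / 1.065)² = 2 × 3.729² = 2 × 13.90 = 27.8.
Round up to the next whole participant.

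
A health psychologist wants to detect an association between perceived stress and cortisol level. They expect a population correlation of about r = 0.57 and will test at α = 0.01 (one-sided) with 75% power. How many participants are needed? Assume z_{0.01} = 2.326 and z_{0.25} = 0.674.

Fisher's z: C = ½·ln((1+r)/(1−r)) = ½·ln(3.6512) = 0.6475.
n = ((z_{α} + z_β)/C)² + 3.
(2.326 + 0.674) / 0.6475 = 3.000 / 0.6475 = 4.633.
n = 4.633² + 3 = 21.47 + 3 = 24.5.
Round up.

n = 25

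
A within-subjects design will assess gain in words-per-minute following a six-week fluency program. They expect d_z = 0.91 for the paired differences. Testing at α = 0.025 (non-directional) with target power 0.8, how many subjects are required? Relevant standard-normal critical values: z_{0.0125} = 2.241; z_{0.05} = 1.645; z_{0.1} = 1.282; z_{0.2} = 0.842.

For a paired (one-sample on differences) test: n = ((z_{α/2} + z_β) / d)².
z_{α/2} + z_β = 2.241 + 0.842 = 3.083.
n = (3.083 / 0.91)² = 3.388² = 11.48.
Round up.

n = 12 pairs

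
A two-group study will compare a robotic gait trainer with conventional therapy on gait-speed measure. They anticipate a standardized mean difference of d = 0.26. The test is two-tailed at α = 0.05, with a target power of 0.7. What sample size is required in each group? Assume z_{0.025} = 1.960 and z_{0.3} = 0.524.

n = 183 per group

For two independent groups with equal n: n = 2·((z_{α/2} + z_β) / d)².
z_{α/2} + z_β = 1.960 + 0.524 = 2.484.
n = 2 × (2.484 / 0.26)² = 2 × 9.554² = 2 × 91.28 = 182.6.
Round up to the next whole participant.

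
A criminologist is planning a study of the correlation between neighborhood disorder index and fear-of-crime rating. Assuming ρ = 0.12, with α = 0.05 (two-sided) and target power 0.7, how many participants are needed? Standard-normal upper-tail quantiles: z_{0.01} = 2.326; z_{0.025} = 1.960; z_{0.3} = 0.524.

n = 428

Fisher's z: C = ½·ln((1+r)/(1−r)) = ½·ln(1.2727) = 0.1206.
n = ((z_{α/2} + z_β)/C)² + 3.
(1.960 + 0.524) / 0.1206 = 2.484 / 0.1206 = 20.597.
n = 20.597² + 3 = 424.24 + 3 = 427.2.
Round up.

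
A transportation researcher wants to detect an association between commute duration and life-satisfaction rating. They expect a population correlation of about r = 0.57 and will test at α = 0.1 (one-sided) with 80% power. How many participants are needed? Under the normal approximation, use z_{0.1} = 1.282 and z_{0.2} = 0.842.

Fisher's z: C = ½·ln((1+r)/(1−r)) = ½·ln(3.6512) = 0.6475.
n = ((z_{α} + z_β)/C)² + 3.
(1.282 + 0.842) / 0.6475 = 2.124 / 0.6475 = 3.280.
n = 3.280² + 3 = 10.76 + 3 = 13.8.
Round up.

n = 14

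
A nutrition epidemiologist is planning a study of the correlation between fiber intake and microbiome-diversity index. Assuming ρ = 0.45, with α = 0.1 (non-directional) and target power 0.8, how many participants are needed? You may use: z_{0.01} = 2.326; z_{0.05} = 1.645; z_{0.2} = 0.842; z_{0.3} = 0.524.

Fisher's z: C = ½·ln((1+r)/(1−r)) = ½·ln(2.6364) = 0.4847.
n = ((z_{α/2} + z_β)/C)² + 3.
(1.645 + 0.842) / 0.4847 = 2.487 / 0.4847 = 5.131.
n = 5.131² + 3 = 26.33 + 3 = 29.3.
Round up.

n = 30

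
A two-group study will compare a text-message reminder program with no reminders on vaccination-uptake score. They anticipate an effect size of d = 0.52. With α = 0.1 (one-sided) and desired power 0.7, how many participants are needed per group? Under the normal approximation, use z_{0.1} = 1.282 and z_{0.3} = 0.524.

n = 25 per group

For two independent groups with equal n: n = 2·((z_{α} + z_β) / d)².
z_{α} + z_β = 1.282 + 0.524 = 1.806.
n = 2 × (1.806 / 0.52)² = 2 × 3.473² = 2 × 12.06 = 24.1.
Round up to the next whole participant.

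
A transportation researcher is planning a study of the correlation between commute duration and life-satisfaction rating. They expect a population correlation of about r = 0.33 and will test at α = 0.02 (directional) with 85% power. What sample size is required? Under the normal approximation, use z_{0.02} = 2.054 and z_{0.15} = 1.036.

Fisher's z: C = ½·ln((1+r)/(1−r)) = ½·ln(1.9851) = 0.3428.
n = ((z_{α} + z_β)/C)² + 3.
(2.054 + 1.036) / 0.3428 = 3.090 / 0.3428 = 9.014.
n = 9.014² + 3 = 81.25 + 3 = 84.3.
Round up.

n = 85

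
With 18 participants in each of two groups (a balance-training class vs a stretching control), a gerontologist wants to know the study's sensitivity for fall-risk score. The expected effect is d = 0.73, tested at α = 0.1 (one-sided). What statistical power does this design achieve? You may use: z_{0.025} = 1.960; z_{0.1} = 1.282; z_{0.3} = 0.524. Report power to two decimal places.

For two equal groups, power = Φ(d·√(n/2) − z_{α}).
d·√(n/2) = 0.73 × √(18/2) = 0.73 × 3.000 = 2.190.
z_β = 2.190 − 1.282 = 0.908.
Power = Φ(0.908) = 0.818.

power ≈ 0.82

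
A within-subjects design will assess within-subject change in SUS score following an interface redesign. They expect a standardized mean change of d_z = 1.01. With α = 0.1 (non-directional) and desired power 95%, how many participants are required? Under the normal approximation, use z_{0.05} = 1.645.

n = 11 pairs

For a paired (one-sample on differences) test: n = ((z_{α/2} + z_β) / d)².
z_{α/2} + z_β = 1.645 + 1.645 = 3.290.
n = (3.290 / 1.01)² = 3.257² = 10.61.
Round up.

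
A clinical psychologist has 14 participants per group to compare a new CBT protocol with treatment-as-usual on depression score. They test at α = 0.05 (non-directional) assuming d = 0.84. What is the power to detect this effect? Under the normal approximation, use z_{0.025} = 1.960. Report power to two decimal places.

power ≈ 0.60

For two equal groups, power = Φ(d·√(n/2) − z_{α/2}).
d·√(n/2) = 0.84 × √(14/2) = 0.84 × 2.646 = 2.222.
z_β = 2.222 − 1.960 = 0.262.
Power = Φ(0.262) = 0.604.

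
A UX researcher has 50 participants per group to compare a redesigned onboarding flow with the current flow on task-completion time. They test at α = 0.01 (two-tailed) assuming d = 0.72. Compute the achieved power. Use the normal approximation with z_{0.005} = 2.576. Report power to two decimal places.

power ≈ 0.85

For two equal groups, power = Φ(d·√(n/2) − z_{α/2}).
d·√(n/2) = 0.72 × √(50/2) = 0.72 × 5.000 = 3.600.
z_β = 3.600 − 2.576 = 1.024.
Power = Φ(1.024) = 0.847.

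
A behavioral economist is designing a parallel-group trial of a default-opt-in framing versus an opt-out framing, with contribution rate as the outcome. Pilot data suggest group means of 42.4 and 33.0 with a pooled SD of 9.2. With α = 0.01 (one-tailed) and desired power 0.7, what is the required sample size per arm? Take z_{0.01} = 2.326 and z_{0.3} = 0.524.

Cohen's d = |M₁ − M₂| / SD_pooled = |42.4 − 33.0| / 9.2 = 9.4 / 9.2 = 1.022.
For two independent groups with equal n: n = 2·((z_{α} + z_β) / d)².
z_{α} + z_β = 2.326 + 0.524 = 2.850.
n = 2 × (2.850 / 1.022)² = 2 × 2.789² = 2 × 7.78 = 15.6.
Round up to the next whole participant.

n = 16 per group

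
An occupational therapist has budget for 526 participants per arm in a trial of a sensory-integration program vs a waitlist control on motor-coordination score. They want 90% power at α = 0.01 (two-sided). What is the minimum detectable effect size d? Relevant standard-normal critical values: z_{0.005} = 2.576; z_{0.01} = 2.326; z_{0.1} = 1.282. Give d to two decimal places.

For two independent groups of n = 526 each: d_min = (z_{α/2} + z_β)·√(2/n).
z-sum = 2.576 + 1.282 = 3.858.
d_min = 3.858 × √(2/526) = 3.858 × 0.0617 = 0.238.

d_min ≈ 0.24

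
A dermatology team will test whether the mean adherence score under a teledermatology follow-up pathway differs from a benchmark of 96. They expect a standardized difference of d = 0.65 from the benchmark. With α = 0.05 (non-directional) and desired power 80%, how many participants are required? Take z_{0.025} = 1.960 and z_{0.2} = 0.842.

For a one-sample test: n = ((z_{α/2} + z_β) / d)².
z_{α/2} + z_β = 1.960 + 0.842 = 2.802.
n = (2.802 / 0.65)² = 4.311² = 18.58.
Round up.

n = 19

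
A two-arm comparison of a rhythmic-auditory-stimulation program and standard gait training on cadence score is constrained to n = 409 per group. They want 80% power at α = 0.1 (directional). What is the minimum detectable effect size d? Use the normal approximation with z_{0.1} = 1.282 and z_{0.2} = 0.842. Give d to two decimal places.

For two independent groups of n = 409 each: d_min = (z_{α} + z_β)·√(2/n).
z-sum = 1.282 + 0.842 = 2.124.
d_min = 2.124 × √(2/409) = 2.124 × 0.0699 = 0.149.

d_min ≈ 0.15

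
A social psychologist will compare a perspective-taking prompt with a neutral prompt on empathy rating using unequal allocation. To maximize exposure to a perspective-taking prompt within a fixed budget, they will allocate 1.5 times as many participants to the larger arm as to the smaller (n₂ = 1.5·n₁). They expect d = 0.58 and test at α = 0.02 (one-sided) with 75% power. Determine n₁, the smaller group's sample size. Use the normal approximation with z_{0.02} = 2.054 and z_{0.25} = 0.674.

n₁ = 37

With allocation ratio k = n₂/n₁ = 1.5, Var(x̄₁−x̄₂) = σ²(1/n₁ + 1/(k·n₁)) = σ²·(k+1)/(k·n₁).
So n₁ = (1 + 1/k)·((z_{α} + z_β)/d)² = 1.667 × (2.728/0.58)².
n₁ = 1.667 × 22.12 = 36.9.
Round up: n₁ = 37, giving n₂ = ⌈1.5 × 37⌉ = ⌈55.5⌉ = 56.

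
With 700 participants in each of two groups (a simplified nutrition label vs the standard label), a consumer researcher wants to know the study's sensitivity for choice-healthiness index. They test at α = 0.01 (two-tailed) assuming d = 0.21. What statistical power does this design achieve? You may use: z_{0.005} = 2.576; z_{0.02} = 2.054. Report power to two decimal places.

power ≈ 0.91

For two equal groups, power = Φ(d·√(n/2) − z_{α/2}).
d·√(n/2) = 0.21 × √(700/2) = 0.21 × 18.708 = 3.929.
z_β = 3.929 − 2.576 = 1.353.
Power = Φ(1.353) = 0.912.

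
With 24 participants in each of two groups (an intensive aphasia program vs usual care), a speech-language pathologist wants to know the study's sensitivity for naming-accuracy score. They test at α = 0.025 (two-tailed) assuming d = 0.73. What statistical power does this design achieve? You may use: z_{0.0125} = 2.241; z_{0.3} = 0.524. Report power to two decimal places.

For two equal groups, power = Φ(d·√(n/2) − z_{α/2}).
d·√(n/2) = 0.73 × √(24/2) = 0.73 × 3.464 = 2.529.
z_β = 2.529 − 2.241 = 0.288.
Power = Φ(0.288) = 0.613.

power ≈ 0.61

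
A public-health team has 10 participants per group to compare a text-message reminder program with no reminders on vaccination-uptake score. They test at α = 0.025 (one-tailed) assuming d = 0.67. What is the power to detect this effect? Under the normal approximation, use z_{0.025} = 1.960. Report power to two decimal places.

For two equal groups, power = Φ(d·√(n/2) − z_{α}).
d·√(n/2) = 0.67 × √(10/2) = 0.67 × 2.236 = 1.498.
z_β = 1.498 − 1.960 = -0.462.
Power = Φ(-0.462) = 0.322.

power ≈ 0.32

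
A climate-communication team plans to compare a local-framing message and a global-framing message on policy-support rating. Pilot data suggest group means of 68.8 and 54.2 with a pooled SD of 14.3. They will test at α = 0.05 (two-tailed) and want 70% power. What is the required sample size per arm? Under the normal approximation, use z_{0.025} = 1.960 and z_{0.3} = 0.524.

Cohen's d = |M₁ − M₂| / SD_pooled = |68.8 − 54.2| / 14.3 = 14.6 / 14.3 = 1.021.
For two independent groups with equal n: n = 2·((z_{α/2} + z_β) / d)².
z_{α/2} + z_β = 1.960 + 0.524 = 2.484.
n = 2 × (2.484 / 1.021)² = 2 × 2.433² = 2 × 5.92 = 11.8.
Round up to the next whole participant.

n = 12 per group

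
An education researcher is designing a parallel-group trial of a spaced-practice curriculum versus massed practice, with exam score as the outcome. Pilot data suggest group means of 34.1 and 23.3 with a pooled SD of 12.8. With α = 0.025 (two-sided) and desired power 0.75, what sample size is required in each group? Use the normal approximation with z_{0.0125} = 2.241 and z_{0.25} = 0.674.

Cohen's d = |M₁ − M₂| / SD_pooled = |34.1 − 23.3| / 12.8 = 10.8 / 12.8 = 0.844.
For two independent groups with equal n: n = 2·((z_{α/2} + z_β) / d)².
z_{α/2} + z_β = 2.241 + 0.674 = 2.915.
n = 2 × (2.915 / 0.844)² = 2 × 3.454² = 2 × 11.93 = 23.9.
Round up to the next whole participant.

n = 24 per group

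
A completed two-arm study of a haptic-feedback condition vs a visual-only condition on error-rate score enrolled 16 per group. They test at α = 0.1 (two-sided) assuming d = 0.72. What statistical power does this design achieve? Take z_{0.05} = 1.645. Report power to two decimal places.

For two equal groups, power = Φ(d·√(n/2) − z_{α/2}).
d·√(n/2) = 0.72 × √(16/2) = 0.72 × 2.828 = 2.036.
z_β = 2.036 − 1.645 = 0.391.
Power = Φ(0.391) = 0.652.

power ≈ 0.65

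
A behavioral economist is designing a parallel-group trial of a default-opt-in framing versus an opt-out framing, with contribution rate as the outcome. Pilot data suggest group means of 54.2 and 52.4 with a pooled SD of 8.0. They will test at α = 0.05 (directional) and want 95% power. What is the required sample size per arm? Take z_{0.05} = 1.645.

Cohen's d = |M₁ − M₂| / SD_pooled = |54.2 − 52.4| / 8.0 = 1.8 / 8.0 = 0.225.
For two independent groups with equal n: n = 2·((z_{α} + z_β) / d)².
z_{α} + z_β = 1.645 + 1.645 = 3.290.
n = 2 × (3.290 / 0.225)² = 2 × 14.622² = 2 × 213.81 = 427.6.
Round up to the next whole participant.

n = 428 per group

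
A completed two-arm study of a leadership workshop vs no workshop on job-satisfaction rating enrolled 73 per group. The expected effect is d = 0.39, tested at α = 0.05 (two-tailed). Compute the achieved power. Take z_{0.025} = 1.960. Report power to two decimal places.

power ≈ 0.65

For two equal groups, power = Φ(d·√(n/2) − z_{α/2}).
d·√(n/2) = 0.39 × √(73/2) = 0.39 × 6.042 = 2.356.
z_β = 2.356 − 1.960 = 0.396.
Power = Φ(0.396) = 0.654.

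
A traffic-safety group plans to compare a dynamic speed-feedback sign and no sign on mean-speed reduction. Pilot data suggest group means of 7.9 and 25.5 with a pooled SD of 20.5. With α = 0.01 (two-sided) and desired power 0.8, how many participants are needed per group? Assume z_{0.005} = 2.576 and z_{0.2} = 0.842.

n = 32 per group

Cohen's d = |M₁ − M₂| / SD_pooled = |7.9 − 25.5| / 20.5 = 17.6 / 20.5 = 0.859.
For two independent groups with equal n: n = 2·((z_{α/2} + z_β) / d)².
z_{α/2} + z_β = 2.576 + 0.842 = 3.418.
n = 2 × (3.418 / 0.859)² = 2 × 3.979² = 2 × 15.83 = 31.7.
Round up to the next whole participant.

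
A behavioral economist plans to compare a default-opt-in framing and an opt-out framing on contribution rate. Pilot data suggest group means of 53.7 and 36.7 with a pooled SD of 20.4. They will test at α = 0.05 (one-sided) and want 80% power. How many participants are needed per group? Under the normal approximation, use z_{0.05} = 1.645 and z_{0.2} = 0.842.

n = 18 per group

Cohen's d = |M₁ − M₂| / SD_pooled = |53.7 − 36.7| / 20.4 = 17.0 / 20.4 = 0.833.
For two independent groups with equal n: n = 2·((z_{α} + z_β) / d)².
z_{α} + z_β = 1.645 + 0.842 = 2.487.
n = 2 × (2.487 / 0.833)² = 2 × 2.986² = 2 × 8.91 = 17.8.
Round up to the next whole participant.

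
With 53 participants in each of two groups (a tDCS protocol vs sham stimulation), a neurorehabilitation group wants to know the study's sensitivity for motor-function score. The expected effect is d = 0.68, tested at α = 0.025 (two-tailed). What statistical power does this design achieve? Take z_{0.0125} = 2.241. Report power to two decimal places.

For two equal groups, power = Φ(d·√(n/2) − z_{α/2}).
d·√(n/2) = 0.68 × √(53/2) = 0.68 × 5.148 = 3.501.
z_β = 3.501 − 2.241 = 1.260.
Power = Φ(1.260) = 0.896.

power ≈ 0.90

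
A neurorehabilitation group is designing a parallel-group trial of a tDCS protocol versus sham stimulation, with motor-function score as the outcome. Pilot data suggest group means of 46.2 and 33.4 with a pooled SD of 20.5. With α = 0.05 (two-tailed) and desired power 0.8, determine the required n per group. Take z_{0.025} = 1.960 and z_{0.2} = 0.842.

Cohen's d = |M₁ − M₂| / SD_pooled = |46.2 − 33.4| / 20.5 = 12.8 / 20.5 = 0.624.
For two independent groups with equal n: n = 2·((z_{α/2} + z_β) / d)².
z_{α/2} + z_β = 1.960 + 0.842 = 2.802.
n = 2 × (2.802 / 0.624)² = 2 × 4.490² = 2 × 20.16 = 40.3.
Round up to the next whole participant.

n = 41 per group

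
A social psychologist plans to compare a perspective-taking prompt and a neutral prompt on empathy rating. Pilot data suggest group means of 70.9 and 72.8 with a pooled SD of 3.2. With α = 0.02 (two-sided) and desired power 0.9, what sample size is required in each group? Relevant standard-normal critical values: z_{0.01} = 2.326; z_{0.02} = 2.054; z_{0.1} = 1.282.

n = 74 per group

Cohen's d = |M₁ − M₂| / SD_pooled = |70.9 − 72.8| / 3.2 = 1.9 / 3.2 = 0.594.
For two independent groups with equal n: n = 2·((z_{α/2} + z_β) / d)².
z_{α/2} + z_β = 2.326 + 1.282 = 3.608.
n = 2 × (3.608 / 0.594)² = 2 × 6.074² = 2 × 36.89 = 73.8.
Round up to the next whole participant.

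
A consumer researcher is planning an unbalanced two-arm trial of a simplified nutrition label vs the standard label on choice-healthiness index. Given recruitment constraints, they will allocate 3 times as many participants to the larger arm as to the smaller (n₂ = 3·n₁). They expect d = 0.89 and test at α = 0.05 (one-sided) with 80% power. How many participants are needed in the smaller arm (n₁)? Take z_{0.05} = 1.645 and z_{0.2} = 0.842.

n₁ = 11

With allocation ratio k = n₂/n₁ = 3, Var(x̄₁−x̄₂) = σ²(1/n₁ + 1/(k·n₁)) = σ²·(k+1)/(k·n₁).
So n₁ = (1 + 1/k)·((z_{α} + z_β)/d)² = 1.333 × (2.487/0.89)².
n₁ = 1.333 × 7.81 = 10.4.
Round up: n₁ = 11, giving n₂ = 3 × 11 = 33.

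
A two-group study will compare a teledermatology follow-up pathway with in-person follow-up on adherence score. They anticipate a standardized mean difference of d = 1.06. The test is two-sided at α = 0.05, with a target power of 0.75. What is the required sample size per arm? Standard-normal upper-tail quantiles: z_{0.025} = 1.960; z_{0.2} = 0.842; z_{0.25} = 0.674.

For two independent groups with equal n: n = 2·((z_{α/2} + z_β) / d)².
z_{α/2} + z_β = 1.960 + 0.674 = 2.634.
n = 2 × (2.634 / 1.06)² = 2 × 2.485² = 2 × 6.17 = 12.3.
Round up to the next whole participant.

n = 13 per group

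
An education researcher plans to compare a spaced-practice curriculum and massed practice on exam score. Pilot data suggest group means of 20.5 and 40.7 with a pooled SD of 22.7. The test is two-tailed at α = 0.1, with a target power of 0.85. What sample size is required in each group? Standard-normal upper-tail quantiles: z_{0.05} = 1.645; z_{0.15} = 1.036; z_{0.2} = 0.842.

Cohen's d = |M₁ − M₂| / SD_pooled = |20.5 − 40.7| / 22.7 = 20.2 / 22.7 = 0.890.
For two independent groups with equal n: n = 2·((z_{α/2} + z_β) / d)².
z_{α/2} + z_β = 1.645 + 1.036 = 2.681.
n = 2 × (2.681 / 0.890)² = 2 × 3.012² = 2 × 9.07 = 18.1.
Round up to the next whole participant.

n = 19 per group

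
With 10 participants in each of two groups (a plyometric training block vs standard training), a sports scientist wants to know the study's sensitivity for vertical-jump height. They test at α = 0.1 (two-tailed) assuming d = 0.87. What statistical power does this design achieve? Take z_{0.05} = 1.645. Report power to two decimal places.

power ≈ 0.62

For two equal groups, power = Φ(d·√(n/2) − z_{α/2}).
d·√(n/2) = 0.87 × √(10/2) = 0.87 × 2.236 = 1.945.
z_β = 1.945 − 1.645 = 0.300.
Power = Φ(0.300) = 0.618.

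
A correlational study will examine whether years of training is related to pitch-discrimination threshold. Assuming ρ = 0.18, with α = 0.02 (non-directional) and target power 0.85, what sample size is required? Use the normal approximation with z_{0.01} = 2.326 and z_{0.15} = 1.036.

Fisher's z: C = ½·ln((1+r)/(1−r)) = ½·ln(1.4390) = 0.1820.
n = ((z_{α/2} + z_β)/C)² + 3.
(2.326 + 1.036) / 0.1820 = 3.362 / 0.1820 = 18.473.
n = 18.473² + 3 = 341.23 + 3 = 344.2.
Round up.

n = 345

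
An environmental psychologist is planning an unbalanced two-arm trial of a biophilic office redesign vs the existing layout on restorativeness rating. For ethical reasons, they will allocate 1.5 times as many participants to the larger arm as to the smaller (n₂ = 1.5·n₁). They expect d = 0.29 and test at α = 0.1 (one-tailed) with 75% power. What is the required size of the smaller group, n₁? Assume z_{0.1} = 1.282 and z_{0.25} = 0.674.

With allocation ratio k = n₂/n₁ = 1.5, Var(x̄₁−x̄₂) = σ²(1/n₁ + 1/(k·n₁)) = σ²·(k+1)/(k·n₁).
So n₁ = (1 + 1/k)·((z_{α} + z_β)/d)² = 1.667 × (1.956/0.29)².
n₁ = 1.667 × 45.49 = 75.8.
Round up: n₁ = 76, giving n₂ = 1.5 × 76 = 114.

n₁ = 76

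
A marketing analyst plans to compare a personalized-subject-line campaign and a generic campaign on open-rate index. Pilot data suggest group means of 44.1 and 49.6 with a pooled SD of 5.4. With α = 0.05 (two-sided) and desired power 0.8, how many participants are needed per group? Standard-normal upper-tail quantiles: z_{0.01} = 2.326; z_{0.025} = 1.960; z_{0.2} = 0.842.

n = 16 per group

Cohen's d = |M₁ − M₂| / SD_pooled = |44.1 − 49.6| / 5.4 = 5.5 / 5.4 = 1.019.
For two independent groups with equal n: n = 2·((z_{α/2} + z_β) / d)².
z_{α/2} + z_β = 1.960 + 0.842 = 2.802.
n = 2 × (2.802 / 1.019)² = 2 × 2.750² = 2 × 7.56 = 15.1.
Round up to the next whole participant.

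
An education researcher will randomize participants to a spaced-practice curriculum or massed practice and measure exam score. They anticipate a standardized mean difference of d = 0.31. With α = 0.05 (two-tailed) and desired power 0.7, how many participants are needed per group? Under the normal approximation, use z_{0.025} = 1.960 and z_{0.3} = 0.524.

For two independent groups with equal n: n = 2·((z_{α/2} + z_β) / d)².
z_{α/2} + z_β = 1.960 + 0.524 = 2.484.
n = 2 × (2.484 / 0.31)² = 2 × 8.013² = 2 × 64.21 = 128.4.
Round up to the next whole participant.

n = 129 per group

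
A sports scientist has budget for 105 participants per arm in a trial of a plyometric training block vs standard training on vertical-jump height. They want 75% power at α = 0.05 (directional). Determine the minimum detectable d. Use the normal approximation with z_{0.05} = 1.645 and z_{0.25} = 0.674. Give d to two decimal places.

For two independent groups of n = 105 each: d_min = (z_{α} + z_β)·√(2/n).
z-sum = 1.645 + 0.674 = 2.319.
d_min = 2.319 × √(2/105) = 2.319 × 0.1380 = 0.320.

d_min ≈ 0.32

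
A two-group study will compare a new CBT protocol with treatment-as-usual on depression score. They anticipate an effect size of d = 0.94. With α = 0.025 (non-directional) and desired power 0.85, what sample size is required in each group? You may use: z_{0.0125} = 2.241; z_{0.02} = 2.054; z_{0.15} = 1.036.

n = 25 per group

For two independent groups with equal n: n = 2·((z_{α/2} + z_β) / d)².
z_{α/2} + z_β = 2.241 + 1.036 = 3.277.
n = 2 × (3.277 / 0.94)² = 2 × 3.486² = 2 × 12.15 = 24.3.
Round up to the next whole participant.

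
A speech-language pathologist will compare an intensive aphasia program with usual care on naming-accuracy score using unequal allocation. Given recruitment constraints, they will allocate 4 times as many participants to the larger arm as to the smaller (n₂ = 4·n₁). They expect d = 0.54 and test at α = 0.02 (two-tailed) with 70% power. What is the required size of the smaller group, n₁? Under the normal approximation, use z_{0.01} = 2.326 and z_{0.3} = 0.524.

With allocation ratio k = n₂/n₁ = 4, Var(x̄₁−x̄₂) = σ²(1/n₁ + 1/(k·n₁)) = σ²·(k+1)/(k·n₁).
So n₁ = (1 + 1/k)·((z_{α/2} + z_β)/d)² = 1.250 × (2.850/0.54)².
n₁ = 1.250 × 27.85 = 34.8.
Round up: n₁ = 35, giving n₂ = 4 × 35 = 140.

n₁ = 35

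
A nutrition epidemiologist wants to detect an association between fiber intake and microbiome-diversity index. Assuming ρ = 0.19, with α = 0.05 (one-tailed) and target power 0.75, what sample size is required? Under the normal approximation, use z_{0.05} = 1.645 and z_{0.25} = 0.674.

Fisher's z: C = ½·ln((1+r)/(1−r)) = ½·ln(1.4691) = 0.1923.
n = ((z_{α} + z_β)/C)² + 3.
(1.645 + 0.674) / 0.1923 = 2.319 / 0.1923 = 12.059.
n = 12.059² + 3 = 145.43 + 3 = 148.4.
Round up.

n = 149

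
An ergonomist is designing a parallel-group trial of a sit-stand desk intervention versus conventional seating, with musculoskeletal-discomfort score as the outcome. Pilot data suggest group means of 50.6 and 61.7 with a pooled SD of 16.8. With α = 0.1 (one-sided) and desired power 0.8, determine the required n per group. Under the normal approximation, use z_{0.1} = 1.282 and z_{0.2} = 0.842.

Cohen's d = |M₁ − M₂| / SD_pooled = |50.6 − 61.7| / 16.8 = 11.1 / 16.8 = 0.661.
For two independent groups with equal n: n = 2·((z_{α} + z_β) / d)².
z_{α} + z_β = 1.282 + 0.842 = 2.124.
n = 2 × (2.124 / 0.661)² = 2 × 3.213² = 2 × 10.33 = 20.7.
Round up to the next whole participant.

n = 21 per group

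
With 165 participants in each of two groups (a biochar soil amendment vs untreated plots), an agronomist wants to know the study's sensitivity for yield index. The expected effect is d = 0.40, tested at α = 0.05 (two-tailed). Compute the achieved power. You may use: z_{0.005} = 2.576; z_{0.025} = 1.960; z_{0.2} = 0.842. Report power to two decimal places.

power ≈ 0.95

For two equal groups, power = Φ(d·√(n/2) − z_{α/2}).
d·√(n/2) = 0.40 × √(165/2) = 0.40 × 9.083 = 3.633.
z_β = 3.633 − 1.960 = 1.673.
Power = Φ(1.673) = 0.953.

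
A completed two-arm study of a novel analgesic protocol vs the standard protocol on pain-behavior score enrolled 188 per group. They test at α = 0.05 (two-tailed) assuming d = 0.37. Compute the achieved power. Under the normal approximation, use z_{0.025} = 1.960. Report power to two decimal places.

For two equal groups, power = Φ(d·√(n/2) − z_{α/2}).
d·√(n/2) = 0.37 × √(188/2) = 0.37 × 9.695 = 3.587.
z_β = 3.587 − 1.960 = 1.627.
Power = Φ(1.627) = 0.948.

power ≈ 0.95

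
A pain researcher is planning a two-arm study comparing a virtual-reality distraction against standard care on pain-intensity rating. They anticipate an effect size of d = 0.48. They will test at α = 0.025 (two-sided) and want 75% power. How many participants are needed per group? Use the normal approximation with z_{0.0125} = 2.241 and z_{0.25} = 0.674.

n = 74 per group

For two independent groups with equal n: n = 2·((z_{α/2} + z_β) / d)².
z_{α/2} + z_β = 2.241 + 0.674 = 2.915.
n = 2 × (2.915 / 0.48)² = 2 × 6.073² = 2 × 36.88 = 73.8.
Round up to the next whole participant.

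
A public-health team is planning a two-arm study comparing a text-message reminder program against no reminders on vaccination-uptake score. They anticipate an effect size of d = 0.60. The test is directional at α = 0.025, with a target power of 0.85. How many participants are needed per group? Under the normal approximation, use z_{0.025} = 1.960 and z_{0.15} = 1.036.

For two independent groups with equal n: n = 2·((z_{α} + z_β) / d)².
z_{α} + z_β = 1.960 + 1.036 = 2.996.
n = 2 × (2.996 / 0.60)² = 2 × 4.993² = 2 × 24.93 = 49.9.
Round up to the next whole participant.

n = 50 per group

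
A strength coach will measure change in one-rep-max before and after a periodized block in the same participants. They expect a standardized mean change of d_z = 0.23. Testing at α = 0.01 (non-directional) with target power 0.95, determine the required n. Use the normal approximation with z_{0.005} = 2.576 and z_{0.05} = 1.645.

n = 337 pairs

For a paired (one-sample on differences) test: n = ((z_{α/2} + z_β) / d)².
z_{α/2} + z_β = 2.576 + 1.645 = 4.221.
n = (4.221 / 0.23)² = 18.352² = 336.80.
Round up.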